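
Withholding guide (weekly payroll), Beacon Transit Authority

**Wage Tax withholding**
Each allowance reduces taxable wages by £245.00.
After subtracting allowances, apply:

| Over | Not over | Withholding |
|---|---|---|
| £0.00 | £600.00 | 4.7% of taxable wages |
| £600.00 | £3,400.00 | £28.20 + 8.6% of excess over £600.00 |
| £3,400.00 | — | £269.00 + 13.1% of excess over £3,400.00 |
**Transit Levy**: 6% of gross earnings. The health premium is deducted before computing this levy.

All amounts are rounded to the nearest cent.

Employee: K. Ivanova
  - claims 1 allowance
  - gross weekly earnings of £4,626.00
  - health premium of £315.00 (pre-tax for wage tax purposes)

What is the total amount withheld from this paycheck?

£614.91

Wage Tax: taxable = £4,626.00 − £315.00 − 1×£245.00 = £4,066.00
  £269.00 + 13.1% × (£4,066.00 − £3,400.00) = £269.00 + 13.1% × £666.00 = £356.25
Transit Levy: 6% × £4,311.00 = £258.66
Total: £356.25 + £258.66 = £614.91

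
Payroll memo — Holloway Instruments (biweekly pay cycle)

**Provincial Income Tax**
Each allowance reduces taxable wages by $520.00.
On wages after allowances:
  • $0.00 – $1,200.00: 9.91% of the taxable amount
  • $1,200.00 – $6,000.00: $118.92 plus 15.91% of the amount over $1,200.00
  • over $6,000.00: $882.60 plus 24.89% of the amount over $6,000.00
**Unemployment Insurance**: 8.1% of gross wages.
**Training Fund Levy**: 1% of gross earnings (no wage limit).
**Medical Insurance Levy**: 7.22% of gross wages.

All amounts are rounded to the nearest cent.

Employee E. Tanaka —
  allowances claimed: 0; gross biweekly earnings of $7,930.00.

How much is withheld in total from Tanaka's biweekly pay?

$2,657.16

Provincial Income Tax: taxable = $7,930.00
  $882.60 + 24.89% × ($7,930.00 − $6,000.00) = $882.60 + 24.89% × $1,930.00 = $1,362.98
Unemployment Insurance: 8.1% × $7,930.00 = $642.33
Training Fund Levy: 1% × $7,930.00 = $79.30
Medical Insurance Levy: 7.22% × $7,930.00 = $572.55
Total: $1,362.98 + $642.33 + $79.30 + $572.55 = $2,657.16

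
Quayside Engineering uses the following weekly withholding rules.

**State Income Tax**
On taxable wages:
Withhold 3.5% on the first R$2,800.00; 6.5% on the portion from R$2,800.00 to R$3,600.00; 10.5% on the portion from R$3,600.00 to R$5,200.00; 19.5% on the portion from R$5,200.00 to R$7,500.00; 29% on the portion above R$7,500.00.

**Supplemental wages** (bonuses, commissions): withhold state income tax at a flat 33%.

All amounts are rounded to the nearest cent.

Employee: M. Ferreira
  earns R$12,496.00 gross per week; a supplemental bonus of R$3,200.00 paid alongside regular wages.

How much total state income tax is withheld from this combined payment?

State Income Tax: taxable = R$12,496.00
  R$766.50 + 29% × (R$12,496.00 − R$7,500.00) = R$766.50 + 29% × R$4,996.00 = R$2,215.34
Supplemental (33% flat on bonus): 33% × R$3,200.00 = R$1,056.00
Total state income tax: R$2,215.34 + R$1,056.00 = R$3,271.34

R$3,271.34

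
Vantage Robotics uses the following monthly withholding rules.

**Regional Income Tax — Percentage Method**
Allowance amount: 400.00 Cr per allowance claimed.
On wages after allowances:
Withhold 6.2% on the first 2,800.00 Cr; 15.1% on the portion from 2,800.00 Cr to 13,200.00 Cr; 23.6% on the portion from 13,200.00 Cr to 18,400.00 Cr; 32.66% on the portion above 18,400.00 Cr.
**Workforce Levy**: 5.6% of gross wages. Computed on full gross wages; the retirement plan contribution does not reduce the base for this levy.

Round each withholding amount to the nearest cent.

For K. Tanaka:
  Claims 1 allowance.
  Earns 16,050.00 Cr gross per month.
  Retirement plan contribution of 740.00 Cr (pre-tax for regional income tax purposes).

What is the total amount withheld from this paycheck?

Regional Income Tax: taxable = 16,050.00 Cr − 740.00 Cr − 1×400.00 Cr = 14,910.00 Cr
  1,744.00 Cr + 23.6% × (14,910.00 Cr − 13,200.00 Cr) = 1,744.00 Cr + 23.6% × 1,710.00 Cr = 2,147.56 Cr
Workforce Levy: 5.6% × 16,050.00 Cr = 898.80 Cr
Total: 2,147.56 Cr + 898.80 Cr = 3,046.36 Cr

3,046.36 Cr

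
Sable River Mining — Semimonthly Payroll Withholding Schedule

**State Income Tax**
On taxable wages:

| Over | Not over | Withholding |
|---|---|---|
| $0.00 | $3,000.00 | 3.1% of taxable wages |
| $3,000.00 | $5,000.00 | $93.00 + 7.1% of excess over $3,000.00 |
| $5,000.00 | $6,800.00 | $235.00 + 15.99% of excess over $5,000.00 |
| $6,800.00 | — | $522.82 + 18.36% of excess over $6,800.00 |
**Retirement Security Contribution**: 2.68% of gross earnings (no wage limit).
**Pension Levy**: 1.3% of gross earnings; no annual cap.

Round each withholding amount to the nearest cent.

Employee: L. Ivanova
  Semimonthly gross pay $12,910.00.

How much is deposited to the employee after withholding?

$10,751.56

State Income Tax: taxable = $12,910.00
  $522.82 + 18.36% × ($12,910.00 − $6,800.00) = $522.82 + 18.36% × $6,110.00 = $1,644.62
Retirement Security Contribution: 2.68% × $12,910.00 = $345.99
Pension Levy: 1.3% × $12,910.00 = $167.83
Total withheld: $1,644.62 + $345.99 + $167.83 = $2,158.44
Net pay: $12,910.00 − $2,158.44 = $10,751.56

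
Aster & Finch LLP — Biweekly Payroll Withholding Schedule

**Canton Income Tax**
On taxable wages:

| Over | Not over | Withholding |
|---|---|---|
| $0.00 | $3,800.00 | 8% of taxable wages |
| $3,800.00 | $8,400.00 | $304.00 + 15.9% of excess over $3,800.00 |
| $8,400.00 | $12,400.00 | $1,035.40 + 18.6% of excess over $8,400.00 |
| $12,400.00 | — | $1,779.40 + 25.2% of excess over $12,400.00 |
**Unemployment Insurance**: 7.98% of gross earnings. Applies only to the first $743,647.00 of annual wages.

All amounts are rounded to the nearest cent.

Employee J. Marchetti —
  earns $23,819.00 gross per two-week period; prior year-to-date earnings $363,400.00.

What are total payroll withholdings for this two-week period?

Canton Income Tax: taxable = $23,819.00
  $1,779.40 + 25.2% × ($23,819.00 − $12,400.00) = $1,779.40 + 25.2% × $11,419.00 = $4,656.99
Unemployment Insurance: 7.98% × $23,819.00 = $1,900.76
Total: $4,656.99 + $1,900.76 = $6,557.75

$6,557.75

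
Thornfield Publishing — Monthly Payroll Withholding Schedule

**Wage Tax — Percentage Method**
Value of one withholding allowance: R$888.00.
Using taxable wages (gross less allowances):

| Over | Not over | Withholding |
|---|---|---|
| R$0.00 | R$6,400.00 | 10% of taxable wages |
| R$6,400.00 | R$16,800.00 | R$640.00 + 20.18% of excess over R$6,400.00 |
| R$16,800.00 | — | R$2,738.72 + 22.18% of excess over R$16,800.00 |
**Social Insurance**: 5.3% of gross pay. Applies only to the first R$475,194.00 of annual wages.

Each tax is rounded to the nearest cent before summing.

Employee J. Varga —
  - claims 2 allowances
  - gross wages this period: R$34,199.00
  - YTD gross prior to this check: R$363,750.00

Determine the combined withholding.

Wage Tax: taxable = R$34,199.00 − 2×R$888.00 = R$32,423.00
  R$2,738.72 + 22.18% × (R$32,423.00 − R$16,800.00) = R$2,738.72 + 22.18% × R$15,623.00 = R$6,203.90
Social Insurance: 5.3% × R$34,199.00 = R$1,812.55
Total: R$6,203.90 + R$1,812.55 = R$8,016.45

R$8,016.45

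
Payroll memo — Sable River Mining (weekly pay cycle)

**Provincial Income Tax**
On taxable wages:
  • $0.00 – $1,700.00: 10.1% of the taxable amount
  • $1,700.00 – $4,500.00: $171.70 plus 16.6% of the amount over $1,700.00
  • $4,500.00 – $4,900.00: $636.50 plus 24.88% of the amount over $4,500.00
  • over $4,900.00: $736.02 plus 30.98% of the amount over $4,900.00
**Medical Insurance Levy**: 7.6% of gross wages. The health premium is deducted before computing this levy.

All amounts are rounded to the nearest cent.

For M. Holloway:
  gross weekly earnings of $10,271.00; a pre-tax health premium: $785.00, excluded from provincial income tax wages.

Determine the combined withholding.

$2,877.70

Provincial Income Tax: taxable = $10,271.00 − $785.00 = $9,486.00
  $736.02 + 30.98% × ($9,486.00 − $4,900.00) = $736.02 + 30.98% × $4,586.00 = $2,156.76
Medical Insurance Levy: 7.6% × $9,486.00 = $720.94
Total: $2,156.76 + $720.94 = $2,877.70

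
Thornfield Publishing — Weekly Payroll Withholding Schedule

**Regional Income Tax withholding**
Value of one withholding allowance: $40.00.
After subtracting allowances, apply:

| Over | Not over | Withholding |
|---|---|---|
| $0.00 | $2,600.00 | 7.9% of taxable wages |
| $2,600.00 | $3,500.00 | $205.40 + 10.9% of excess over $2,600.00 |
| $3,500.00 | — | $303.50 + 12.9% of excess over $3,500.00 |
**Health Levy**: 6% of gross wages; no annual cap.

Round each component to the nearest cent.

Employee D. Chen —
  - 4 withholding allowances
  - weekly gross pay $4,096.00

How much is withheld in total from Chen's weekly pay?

Regional Income Tax: taxable = $4,096.00 − 4×$40.00 = $3,936.00
  $303.50 + 12.9% × ($3,936.00 − $3,500.00) = $303.50 + 12.9% × $436.00 = $359.74
Health Levy: 6% × $4,096.00 = $245.76
Total: $359.74 + $245.76 = $605.50

$605.50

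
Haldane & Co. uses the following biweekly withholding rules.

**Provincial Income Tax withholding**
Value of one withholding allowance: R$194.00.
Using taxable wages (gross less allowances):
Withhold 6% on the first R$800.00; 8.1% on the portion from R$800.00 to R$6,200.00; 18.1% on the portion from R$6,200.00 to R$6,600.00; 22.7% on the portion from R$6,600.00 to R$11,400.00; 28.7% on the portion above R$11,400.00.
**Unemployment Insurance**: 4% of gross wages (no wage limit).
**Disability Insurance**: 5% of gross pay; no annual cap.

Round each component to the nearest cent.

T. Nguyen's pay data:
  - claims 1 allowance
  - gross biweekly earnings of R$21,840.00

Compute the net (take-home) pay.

Provincial Income Tax: taxable = R$21,840.00 − 1×R$194.00 = R$21,646.00
  R$1,647.40 + 28.7% × (R$21,646.00 − R$11,400.00) = R$1,647.40 + 28.7% × R$10,246.00 = R$4,588.00
Unemployment Insurance: 4% × R$21,840.00 = R$873.60
Disability Insurance: 5% × R$21,840.00 = R$1,092.00
Total withheld: R$4,588.00 + R$873.60 + R$1,092.00 = R$6,553.60
Net pay: R$21,840.00 − R$6,553.60 = R$15,286.40

R$15,286.40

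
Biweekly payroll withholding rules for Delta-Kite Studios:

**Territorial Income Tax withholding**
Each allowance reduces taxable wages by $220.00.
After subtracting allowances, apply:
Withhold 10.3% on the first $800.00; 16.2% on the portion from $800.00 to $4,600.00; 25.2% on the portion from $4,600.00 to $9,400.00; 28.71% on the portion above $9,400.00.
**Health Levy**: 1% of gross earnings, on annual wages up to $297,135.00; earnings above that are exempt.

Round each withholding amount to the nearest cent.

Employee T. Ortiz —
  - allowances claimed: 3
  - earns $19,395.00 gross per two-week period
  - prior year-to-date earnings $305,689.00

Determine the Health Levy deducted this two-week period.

Health Levy: YTD $305,689.00 ≥ cap $297,135.00 → $0.00

$0.00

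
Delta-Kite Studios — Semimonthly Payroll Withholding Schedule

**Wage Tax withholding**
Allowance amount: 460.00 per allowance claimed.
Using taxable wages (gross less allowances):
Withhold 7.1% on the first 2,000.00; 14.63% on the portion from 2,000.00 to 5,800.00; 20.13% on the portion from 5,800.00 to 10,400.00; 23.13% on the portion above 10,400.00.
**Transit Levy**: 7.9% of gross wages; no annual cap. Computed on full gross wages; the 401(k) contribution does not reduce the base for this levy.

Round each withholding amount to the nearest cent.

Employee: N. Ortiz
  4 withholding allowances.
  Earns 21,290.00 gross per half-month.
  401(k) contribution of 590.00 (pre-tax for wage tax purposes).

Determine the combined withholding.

Wage Tax: taxable = 21,290.00 − 590.00 − 4×460.00 = 18,860.00
  1,623.92 + 23.13% × (18,860.00 − 10,400.00) = 1,623.92 + 23.13% × 8,460.00 = 3,580.72
Transit Levy: 7.9% × 21,290.00 = 1,681.91
Total: 3,580.72 + 1,681.91 = 5,262.63

5,262.63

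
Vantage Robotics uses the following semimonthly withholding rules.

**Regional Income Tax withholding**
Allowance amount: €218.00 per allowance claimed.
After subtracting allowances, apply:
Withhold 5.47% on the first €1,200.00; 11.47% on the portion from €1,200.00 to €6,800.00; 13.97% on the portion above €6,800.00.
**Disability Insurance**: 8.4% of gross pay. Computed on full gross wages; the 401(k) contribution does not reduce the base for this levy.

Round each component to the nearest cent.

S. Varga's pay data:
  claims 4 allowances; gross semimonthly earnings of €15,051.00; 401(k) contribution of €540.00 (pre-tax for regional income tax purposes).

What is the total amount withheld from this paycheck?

Regional Income Tax: taxable = €15,051.00 − €540.00 − 4×€218.00 = €13,639.00
  €707.96 + 13.97% × (€13,639.00 − €6,800.00) = €707.96 + 13.97% × €6,839.00 = €1,663.37
Disability Insurance: 8.4% × €15,051.00 = €1,264.28
Total: €1,663.37 + €1,264.28 = €2,927.65

€2,927.65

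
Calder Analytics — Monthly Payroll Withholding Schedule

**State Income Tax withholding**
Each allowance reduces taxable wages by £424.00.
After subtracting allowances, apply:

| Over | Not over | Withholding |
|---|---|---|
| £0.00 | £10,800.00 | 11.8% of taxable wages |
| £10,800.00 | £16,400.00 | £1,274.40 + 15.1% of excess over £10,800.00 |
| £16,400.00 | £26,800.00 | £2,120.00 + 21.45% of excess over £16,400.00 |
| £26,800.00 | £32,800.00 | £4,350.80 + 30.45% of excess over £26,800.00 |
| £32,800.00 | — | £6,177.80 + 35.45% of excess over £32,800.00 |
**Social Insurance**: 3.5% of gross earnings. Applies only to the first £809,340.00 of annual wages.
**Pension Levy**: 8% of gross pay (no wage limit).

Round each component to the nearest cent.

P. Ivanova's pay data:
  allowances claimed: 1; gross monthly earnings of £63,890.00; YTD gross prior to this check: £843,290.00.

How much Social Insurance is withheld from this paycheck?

Social Insurance: YTD £843,290.00 ≥ cap £809,340.00 → £0.00

£0.00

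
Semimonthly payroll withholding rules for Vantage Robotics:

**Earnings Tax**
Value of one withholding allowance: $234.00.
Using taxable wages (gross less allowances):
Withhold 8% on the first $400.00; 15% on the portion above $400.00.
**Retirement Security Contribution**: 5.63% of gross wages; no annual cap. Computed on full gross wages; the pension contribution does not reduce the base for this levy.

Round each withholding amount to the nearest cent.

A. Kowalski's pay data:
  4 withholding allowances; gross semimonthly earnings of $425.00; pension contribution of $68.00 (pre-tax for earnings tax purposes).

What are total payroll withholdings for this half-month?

Earnings Tax: taxable = $425.00 − $68.00 − 4×$234.00 = $-579.00
  Taxable ≤ 0 → $0.00
Retirement Security Contribution: 5.63% × $425.00 = $23.93
Total: $0.00 + $23.93 = $23.93

$23.93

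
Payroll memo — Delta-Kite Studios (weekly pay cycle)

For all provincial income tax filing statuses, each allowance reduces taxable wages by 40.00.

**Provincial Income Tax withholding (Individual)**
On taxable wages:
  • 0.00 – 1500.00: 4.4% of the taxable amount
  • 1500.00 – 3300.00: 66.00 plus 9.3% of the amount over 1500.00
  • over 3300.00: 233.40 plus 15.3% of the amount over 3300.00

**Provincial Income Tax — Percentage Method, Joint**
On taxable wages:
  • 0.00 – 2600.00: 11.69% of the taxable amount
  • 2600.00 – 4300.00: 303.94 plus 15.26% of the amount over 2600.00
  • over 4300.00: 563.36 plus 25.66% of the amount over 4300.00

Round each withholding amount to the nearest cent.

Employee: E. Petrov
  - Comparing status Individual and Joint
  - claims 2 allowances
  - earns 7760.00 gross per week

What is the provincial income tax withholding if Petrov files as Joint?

1430.67

Provincial Income Tax (Joint): taxable = 7760.00 − 2×40.00 = 7680.00
  563.36 + 25.66% × (7680.00 − 4300.00) = 563.36 + 25.66% × 3380.00 = 1430.67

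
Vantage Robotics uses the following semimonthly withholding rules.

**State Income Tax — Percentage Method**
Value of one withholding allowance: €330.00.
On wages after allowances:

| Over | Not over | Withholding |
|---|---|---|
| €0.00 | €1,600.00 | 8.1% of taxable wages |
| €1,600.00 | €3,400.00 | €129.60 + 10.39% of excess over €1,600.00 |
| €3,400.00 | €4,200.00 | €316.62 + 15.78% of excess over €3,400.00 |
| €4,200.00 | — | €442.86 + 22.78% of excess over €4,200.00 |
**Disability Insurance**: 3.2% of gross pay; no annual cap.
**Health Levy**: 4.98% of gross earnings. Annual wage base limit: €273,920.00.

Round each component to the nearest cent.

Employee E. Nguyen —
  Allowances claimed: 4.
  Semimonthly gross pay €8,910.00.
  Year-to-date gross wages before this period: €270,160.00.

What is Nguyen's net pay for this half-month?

€7,222.53

State Income Tax: taxable = €8,910.00 − 4×€330.00 = €7,590.00
  €442.86 + 22.78% × (€7,590.00 − €4,200.00) = €442.86 + 22.78% × €3,390.00 = €1,215.10
Disability Insurance: 3.2% × €8,910.00 = €285.12
Health Levy: cap €273,920.00 − YTD €270,160.00 = €3,760.00 subject; 4.98% × €3,760.00 = €187.25
Total withheld: €1,215.10 + €285.12 + €187.25 = €1,687.47
Net pay: €8,910.00 − €1,687.47 = €7,222.53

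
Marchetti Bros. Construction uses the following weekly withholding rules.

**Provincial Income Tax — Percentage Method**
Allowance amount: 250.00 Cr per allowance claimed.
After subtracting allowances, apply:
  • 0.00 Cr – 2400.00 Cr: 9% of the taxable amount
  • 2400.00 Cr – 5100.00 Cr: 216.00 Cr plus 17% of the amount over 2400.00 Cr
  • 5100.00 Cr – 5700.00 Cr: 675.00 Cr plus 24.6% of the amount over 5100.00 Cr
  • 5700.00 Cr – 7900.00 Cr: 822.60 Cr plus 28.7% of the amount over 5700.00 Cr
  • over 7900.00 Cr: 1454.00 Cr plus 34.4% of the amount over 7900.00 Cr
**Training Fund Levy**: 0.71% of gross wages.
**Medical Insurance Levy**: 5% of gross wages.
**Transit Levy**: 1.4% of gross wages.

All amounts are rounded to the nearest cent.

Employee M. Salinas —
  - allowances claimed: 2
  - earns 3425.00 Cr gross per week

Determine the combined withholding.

548.77 Cr

Provincial Income Tax: taxable = 3425.00 Cr − 2×250.00 Cr = 2925.00 Cr
  216.00 Cr + 17% × (2925.00 Cr − 2400.00 Cr) = 216.00 Cr + 17% × 525.00 Cr = 305.25 Cr
Training Fund Levy: 0.71% × 3425.00 Cr = 24.32 Cr
Medical Insurance Levy: 5% × 3425.00 Cr = 171.25 Cr
Transit Levy: 1.4% × 3425.00 Cr = 47.95 Cr
Total: 305.25 Cr + 24.32 Cr + 171.25 Cr + 47.95 Cr = 548.77 Cr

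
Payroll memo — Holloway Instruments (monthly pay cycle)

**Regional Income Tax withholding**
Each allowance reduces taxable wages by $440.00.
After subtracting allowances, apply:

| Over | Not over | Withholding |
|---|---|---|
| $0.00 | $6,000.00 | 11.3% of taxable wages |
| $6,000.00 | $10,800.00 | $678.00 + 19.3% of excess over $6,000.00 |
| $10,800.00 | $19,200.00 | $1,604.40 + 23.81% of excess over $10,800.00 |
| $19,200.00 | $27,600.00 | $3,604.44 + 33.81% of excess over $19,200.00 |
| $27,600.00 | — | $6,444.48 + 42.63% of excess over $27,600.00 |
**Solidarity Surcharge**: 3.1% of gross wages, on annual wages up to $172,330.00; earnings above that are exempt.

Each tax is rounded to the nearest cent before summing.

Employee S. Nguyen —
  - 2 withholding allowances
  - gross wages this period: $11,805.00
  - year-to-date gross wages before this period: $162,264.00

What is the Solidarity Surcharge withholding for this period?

Solidarity Surcharge: cap $172,330.00 − YTD $162,264.00 = $10,066.00 subject; 3.1% × $10,066.00 = $312.05

$312.05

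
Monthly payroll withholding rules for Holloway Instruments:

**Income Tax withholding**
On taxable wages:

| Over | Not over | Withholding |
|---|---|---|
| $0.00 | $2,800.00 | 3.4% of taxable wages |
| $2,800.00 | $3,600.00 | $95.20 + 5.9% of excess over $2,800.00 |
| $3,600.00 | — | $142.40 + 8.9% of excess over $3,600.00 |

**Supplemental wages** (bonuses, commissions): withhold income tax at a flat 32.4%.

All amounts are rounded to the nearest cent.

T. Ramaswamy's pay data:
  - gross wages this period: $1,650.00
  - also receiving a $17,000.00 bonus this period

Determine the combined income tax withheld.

Income Tax: taxable = $1,650.00
  3.4% × $1,650.00 = $56.10
Supplemental (32.4% flat on bonus): 32.4% × $17,000.00 = $5,508.00
Total income tax: $56.10 + $5,508.00 = $5,564.10

$5,564.10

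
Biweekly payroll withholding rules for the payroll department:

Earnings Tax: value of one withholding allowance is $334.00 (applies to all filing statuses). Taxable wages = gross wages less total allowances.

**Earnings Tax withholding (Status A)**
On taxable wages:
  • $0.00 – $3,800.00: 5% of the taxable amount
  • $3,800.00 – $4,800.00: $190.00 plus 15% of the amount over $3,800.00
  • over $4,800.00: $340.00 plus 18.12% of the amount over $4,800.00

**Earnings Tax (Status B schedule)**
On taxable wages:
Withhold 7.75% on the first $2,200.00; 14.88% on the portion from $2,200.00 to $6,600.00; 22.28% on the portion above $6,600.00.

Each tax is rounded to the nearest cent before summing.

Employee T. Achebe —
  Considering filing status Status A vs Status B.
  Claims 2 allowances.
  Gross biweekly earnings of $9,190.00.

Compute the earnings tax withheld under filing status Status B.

$1,253.44

Earnings Tax (Status B): taxable = $9,190.00 − 2×$334.00 = $8,522.00
  $825.22 + 22.28% × ($8,522.00 − $6,600.00) = $825.22 + 22.28% × $1,922.00 = $1,253.44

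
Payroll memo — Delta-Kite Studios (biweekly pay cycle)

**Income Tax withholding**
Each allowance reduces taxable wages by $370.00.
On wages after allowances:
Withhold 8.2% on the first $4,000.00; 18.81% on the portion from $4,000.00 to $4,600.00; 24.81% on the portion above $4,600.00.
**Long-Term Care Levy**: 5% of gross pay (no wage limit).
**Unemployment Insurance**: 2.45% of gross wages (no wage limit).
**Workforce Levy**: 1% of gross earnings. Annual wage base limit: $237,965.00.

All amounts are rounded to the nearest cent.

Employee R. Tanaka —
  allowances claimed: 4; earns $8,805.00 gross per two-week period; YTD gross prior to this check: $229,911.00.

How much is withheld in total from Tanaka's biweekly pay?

Income Tax: taxable = $8,805.00 − 4×$370.00 = $7,325.00
  $440.86 + 24.81% × ($7,325.00 − $4,600.00) = $440.86 + 24.81% × $2,725.00 = $1,116.93
Long-Term Care Levy: 5% × $8,805.00 = $440.25
Unemployment Insurance: 2.45% × $8,805.00 = $215.72
Workforce Levy: cap $237,965.00 − YTD $229,911.00 = $8,054.00 subject; 1% × $8,054.00 = $80.54
Total: $1,116.93 + $440.25 + $215.72 + $80.54 = $1,853.44

$1,853.44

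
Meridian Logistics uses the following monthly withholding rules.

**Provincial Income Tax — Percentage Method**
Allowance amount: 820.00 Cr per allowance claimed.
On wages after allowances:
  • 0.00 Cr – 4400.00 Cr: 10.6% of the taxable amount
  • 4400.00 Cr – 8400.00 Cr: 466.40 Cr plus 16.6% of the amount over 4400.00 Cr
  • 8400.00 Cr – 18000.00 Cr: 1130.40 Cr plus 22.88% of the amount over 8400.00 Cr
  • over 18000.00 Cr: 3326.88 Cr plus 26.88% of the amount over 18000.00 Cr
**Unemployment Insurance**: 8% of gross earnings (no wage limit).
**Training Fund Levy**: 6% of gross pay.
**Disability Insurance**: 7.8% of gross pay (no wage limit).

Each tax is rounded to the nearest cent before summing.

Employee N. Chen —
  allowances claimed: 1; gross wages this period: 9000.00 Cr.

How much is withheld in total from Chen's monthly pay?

Provincial Income Tax: taxable = 9000.00 Cr − 1×820.00 Cr = 8180.00 Cr
  466.40 Cr + 16.6% × (8180.00 Cr − 4400.00 Cr) = 466.40 Cr + 16.6% × 3780.00 Cr = 1093.88 Cr
Unemployment Insurance: 8% × 9000.00 Cr = 720.00 Cr
Training Fund Levy: 6% × 9000.00 Cr = 540.00 Cr
Disability Insurance: 7.8% × 9000.00 Cr = 702.00 Cr
Total: 1093.88 Cr + 720.00 Cr + 540.00 Cr + 702.00 Cr = 3055.88 Cr

3055.88 Cr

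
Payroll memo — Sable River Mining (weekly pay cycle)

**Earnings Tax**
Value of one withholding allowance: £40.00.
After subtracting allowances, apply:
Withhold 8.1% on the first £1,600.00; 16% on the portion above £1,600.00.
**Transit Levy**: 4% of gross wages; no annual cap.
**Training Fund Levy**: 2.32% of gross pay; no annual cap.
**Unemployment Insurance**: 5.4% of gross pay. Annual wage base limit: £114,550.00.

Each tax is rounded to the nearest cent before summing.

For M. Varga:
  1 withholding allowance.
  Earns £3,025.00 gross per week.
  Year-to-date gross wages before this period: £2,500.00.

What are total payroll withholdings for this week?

Earnings Tax: taxable = £3,025.00 − 1×£40.00 = £2,985.00
  £129.60 + 16% × (£2,985.00 − £1,600.00) = £129.60 + 16% × £1,385.00 = £351.20
Transit Levy: 4% × £3,025.00 = £121.00
Training Fund Levy: 2.32% × £3,025.00 = £70.18
Unemployment Insurance: 5.4% × £3,025.00 = £163.35
Total: £351.20 + £121.00 + £70.18 + £163.35 = £705.73

£705.73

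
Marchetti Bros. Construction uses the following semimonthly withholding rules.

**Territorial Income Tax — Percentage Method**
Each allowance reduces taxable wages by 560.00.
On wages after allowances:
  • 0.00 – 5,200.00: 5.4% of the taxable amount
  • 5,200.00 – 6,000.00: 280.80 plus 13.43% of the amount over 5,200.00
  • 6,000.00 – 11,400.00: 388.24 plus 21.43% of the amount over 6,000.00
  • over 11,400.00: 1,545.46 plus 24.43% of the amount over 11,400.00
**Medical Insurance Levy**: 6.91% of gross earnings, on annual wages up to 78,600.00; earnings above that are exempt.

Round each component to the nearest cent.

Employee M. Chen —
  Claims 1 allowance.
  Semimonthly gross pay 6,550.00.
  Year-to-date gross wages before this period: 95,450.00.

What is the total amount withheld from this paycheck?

386.90

Territorial Income Tax: taxable = 6,550.00 − 1×560.00 = 5,990.00
  280.80 + 13.43% × (5,990.00 − 5,200.00) = 280.80 + 13.43% × 790.00 = 386.90
Medical Insurance Levy: YTD 95,450.00 ≥ cap 78,600.00 → 0.00
Total: 386.90 + 0.00 = 386.90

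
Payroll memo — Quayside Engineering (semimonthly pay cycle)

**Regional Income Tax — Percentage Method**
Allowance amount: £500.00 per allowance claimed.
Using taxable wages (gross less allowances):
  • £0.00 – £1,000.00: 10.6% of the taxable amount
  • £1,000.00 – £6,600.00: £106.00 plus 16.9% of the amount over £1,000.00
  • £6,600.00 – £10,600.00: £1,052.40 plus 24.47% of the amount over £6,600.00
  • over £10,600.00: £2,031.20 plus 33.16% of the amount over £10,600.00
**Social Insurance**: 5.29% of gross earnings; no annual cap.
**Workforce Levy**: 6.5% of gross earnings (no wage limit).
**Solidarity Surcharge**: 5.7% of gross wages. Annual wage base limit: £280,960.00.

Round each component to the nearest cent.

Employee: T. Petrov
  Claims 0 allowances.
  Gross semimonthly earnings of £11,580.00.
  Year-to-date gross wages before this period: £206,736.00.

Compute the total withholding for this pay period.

£4,381.51

Regional Income Tax: taxable = £11,580.00
  £2,031.20 + 33.16% × (£11,580.00 − £10,600.00) = £2,031.20 + 33.16% × £980.00 = £2,356.17
Social Insurance: 5.29% × £11,580.00 = £612.58
Workforce Levy: 6.5% × £11,580.00 = £752.70
Solidarity Surcharge: 5.7% × £11,580.00 = £660.06
Total: £2,356.17 + £612.58 + £752.70 + £660.06 = £4,381.51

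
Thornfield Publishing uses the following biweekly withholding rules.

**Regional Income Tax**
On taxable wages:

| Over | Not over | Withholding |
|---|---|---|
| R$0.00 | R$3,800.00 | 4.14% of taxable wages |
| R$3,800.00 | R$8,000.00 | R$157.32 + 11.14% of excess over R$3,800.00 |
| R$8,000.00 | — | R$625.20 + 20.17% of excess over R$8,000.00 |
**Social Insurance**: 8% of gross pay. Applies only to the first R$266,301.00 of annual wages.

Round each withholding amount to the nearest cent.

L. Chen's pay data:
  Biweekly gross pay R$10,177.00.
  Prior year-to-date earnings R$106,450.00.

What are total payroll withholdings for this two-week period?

R$1,878.46

Regional Income Tax: taxable = R$10,177.00
  R$625.20 + 20.17% × (R$10,177.00 − R$8,000.00) = R$625.20 + 20.17% × R$2,177.00 = R$1,064.30
Social Insurance: 8% × R$10,177.00 = R$814.16
Total: R$1,064.30 + R$814.16 = R$1,878.46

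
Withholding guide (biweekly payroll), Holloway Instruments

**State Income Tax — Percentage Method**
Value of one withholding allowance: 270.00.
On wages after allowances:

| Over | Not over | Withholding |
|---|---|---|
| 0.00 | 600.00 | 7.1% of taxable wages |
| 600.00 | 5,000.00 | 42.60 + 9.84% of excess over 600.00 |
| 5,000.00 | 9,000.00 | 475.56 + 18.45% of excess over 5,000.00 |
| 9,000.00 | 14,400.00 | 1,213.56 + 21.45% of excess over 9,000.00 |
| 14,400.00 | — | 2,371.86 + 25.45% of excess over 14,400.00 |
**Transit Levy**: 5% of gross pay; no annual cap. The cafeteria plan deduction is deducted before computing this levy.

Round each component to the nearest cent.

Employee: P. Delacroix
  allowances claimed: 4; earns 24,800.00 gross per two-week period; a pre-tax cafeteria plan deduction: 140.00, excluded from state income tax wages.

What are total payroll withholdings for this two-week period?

5,941.17

State Income Tax: taxable = 24,800.00 − 140.00 − 4×270.00 = 23,580.00
  2,371.86 + 25.45% × (23,580.00 − 14,400.00) = 2,371.86 + 25.45% × 9,180.00 = 4,708.17
Transit Levy: 5% × 24,660.00 = 1,233.00
Total: 4,708.17 + 1,233.00 = 5,941.17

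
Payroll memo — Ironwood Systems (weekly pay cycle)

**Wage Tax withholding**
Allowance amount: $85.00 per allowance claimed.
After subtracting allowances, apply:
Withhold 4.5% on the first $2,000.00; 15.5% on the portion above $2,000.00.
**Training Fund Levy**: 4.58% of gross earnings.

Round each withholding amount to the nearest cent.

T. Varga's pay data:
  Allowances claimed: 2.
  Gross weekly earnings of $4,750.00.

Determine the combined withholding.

$707.45

Wage Tax: taxable = $4,750.00 − 2×$85.00 = $4,580.00
  $90.00 + 15.5% × ($4,580.00 − $2,000.00) = $90.00 + 15.5% × $2,580.00 = $489.90
Training Fund Levy: 4.58% × $4,750.00 = $217.55
Total: $489.90 + $217.55 = $707.45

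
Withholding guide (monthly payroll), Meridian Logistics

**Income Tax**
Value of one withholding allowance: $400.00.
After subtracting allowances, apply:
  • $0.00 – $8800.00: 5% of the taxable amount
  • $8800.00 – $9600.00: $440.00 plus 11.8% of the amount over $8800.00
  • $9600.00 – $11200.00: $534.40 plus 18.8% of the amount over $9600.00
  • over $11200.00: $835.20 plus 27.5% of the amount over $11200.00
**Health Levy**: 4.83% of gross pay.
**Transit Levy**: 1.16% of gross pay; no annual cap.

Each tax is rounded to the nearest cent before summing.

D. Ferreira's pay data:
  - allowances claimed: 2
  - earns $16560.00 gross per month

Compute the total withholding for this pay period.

$3081.15

Income Tax: taxable = $16560.00 − 2×$400.00 = $15760.00
  $835.20 + 27.5% × ($15760.00 − $11200.00) = $835.20 + 27.5% × $4560.00 = $2089.20
Health Levy: 4.83% × $16560.00 = $799.85
Transit Levy: 1.16% × $16560.00 = $192.10
Total: $2089.20 + $799.85 + $192.10 = $3081.15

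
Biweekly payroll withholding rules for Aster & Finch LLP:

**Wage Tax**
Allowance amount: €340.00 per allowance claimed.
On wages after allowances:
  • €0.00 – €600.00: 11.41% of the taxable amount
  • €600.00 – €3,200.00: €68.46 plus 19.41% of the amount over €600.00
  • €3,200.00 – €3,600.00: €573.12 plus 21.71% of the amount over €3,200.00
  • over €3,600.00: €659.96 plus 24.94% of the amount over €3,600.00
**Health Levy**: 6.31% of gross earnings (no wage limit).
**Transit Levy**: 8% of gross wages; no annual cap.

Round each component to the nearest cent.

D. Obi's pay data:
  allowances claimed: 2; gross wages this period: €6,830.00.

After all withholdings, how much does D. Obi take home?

€4,556.70

Wage Tax: taxable = €6,830.00 − 2×€340.00 = €6,150.00
  €659.96 + 24.94% × (€6,150.00 − €3,600.00) = €659.96 + 24.94% × €2,550.00 = €1,295.93
Health Levy: 6.31% × €6,830.00 = €430.97
Transit Levy: 8% × €6,830.00 = €546.40
Total withheld: €1,295.93 + €430.97 + €546.40 = €2,273.30
Net pay: €6,830.00 − €2,273.30 = €4,556.70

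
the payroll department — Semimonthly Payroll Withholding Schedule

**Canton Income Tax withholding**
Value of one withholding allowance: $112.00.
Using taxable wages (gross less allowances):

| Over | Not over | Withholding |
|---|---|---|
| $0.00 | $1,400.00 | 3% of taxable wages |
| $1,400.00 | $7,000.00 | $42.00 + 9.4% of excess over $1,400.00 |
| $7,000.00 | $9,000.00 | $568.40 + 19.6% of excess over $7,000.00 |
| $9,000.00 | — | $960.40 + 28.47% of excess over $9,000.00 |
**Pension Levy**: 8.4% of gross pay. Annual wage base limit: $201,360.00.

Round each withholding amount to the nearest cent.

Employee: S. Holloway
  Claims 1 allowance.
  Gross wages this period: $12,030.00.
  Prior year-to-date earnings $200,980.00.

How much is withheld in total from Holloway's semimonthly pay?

Canton Income Tax: taxable = $12,030.00 − 1×$112.00 = $11,918.00
  $960.40 + 28.47% × ($11,918.00 − $9,000.00) = $960.40 + 28.47% × $2,918.00 = $1,791.15
Pension Levy: cap $201,360.00 − YTD $200,980.00 = $380.00 subject; 8.4% × $380.00 = $31.92
Total: $1,791.15 + $31.92 = $1,823.07

$1,823.07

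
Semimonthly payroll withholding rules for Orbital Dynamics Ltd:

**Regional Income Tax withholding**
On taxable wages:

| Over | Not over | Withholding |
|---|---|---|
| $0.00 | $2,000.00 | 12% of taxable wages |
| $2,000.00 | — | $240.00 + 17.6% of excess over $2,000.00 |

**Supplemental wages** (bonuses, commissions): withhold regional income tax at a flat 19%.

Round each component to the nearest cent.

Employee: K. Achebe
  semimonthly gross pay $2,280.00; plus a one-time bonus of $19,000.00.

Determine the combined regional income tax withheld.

$3,899.28

Regional Income Tax: taxable = $2,280.00
  $240.00 + 17.6% × ($2,280.00 − $2,000.00) = $240.00 + 17.6% × $280.00 = $289.28
Supplemental (19% flat on bonus): 19% × $19,000.00 = $3,610.00
Total regional income tax: $289.28 + $3,610.00 = $3,899.28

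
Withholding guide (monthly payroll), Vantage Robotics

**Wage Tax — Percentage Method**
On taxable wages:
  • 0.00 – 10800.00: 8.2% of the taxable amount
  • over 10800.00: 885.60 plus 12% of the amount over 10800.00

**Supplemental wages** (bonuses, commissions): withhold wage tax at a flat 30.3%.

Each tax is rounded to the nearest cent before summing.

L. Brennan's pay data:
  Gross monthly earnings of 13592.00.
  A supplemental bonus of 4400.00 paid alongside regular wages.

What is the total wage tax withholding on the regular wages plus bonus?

Wage Tax: taxable = 13592.00
  885.60 + 12% × (13592.00 − 10800.00) = 885.60 + 12% × 2792.00 = 1220.64
Supplemental (30.3% flat on bonus): 30.3% × 4400.00 = 1333.20
Total wage tax: 1220.64 + 1333.20 = 2553.84

2553.84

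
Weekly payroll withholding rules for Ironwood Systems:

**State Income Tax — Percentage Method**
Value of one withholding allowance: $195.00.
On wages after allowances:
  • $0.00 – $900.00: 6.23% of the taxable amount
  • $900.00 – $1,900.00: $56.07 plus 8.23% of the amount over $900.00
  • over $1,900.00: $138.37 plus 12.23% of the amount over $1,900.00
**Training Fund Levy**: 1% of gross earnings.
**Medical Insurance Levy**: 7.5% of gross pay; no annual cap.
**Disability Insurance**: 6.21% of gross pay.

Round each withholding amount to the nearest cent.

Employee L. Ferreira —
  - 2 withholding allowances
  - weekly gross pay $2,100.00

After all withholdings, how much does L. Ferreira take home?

State Income Tax: taxable = $2,100.00 − 2×$195.00 = $1,710.00
  $56.07 + 8.23% × ($1,710.00 − $900.00) = $56.07 + 8.23% × $810.00 = $122.73
Training Fund Levy: 1% × $2,100.00 = $21.00
Medical Insurance Levy: 7.5% × $2,100.00 = $157.50
Disability Insurance: 6.21% × $2,100.00 = $130.41
Total withheld: $122.73 + $21.00 + $157.50 + $130.41 = $431.64
Net pay: $2,100.00 − $431.64 = $1,668.36

$1,668.36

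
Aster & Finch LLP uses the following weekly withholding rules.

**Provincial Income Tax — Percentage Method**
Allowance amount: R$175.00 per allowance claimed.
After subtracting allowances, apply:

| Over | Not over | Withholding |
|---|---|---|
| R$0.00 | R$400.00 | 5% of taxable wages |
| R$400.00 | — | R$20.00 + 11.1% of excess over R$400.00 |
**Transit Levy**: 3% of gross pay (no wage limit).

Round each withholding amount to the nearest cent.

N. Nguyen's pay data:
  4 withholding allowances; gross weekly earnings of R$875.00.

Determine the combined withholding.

R$35.00

Provincial Income Tax: taxable = R$875.00 − 4×R$175.00 = R$175.00
  5% × R$175.00 = R$8.75
Transit Levy: 3% × R$875.00 = R$26.25
Total: R$8.75 + R$26.25 = R$35.00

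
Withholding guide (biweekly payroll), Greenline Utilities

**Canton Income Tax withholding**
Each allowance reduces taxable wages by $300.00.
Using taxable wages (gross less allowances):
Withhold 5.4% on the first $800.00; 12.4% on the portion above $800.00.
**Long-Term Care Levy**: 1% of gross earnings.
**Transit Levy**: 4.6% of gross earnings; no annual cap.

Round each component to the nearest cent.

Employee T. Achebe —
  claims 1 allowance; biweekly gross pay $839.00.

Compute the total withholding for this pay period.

$76.09

Canton Income Tax: taxable = $839.00 − 1×$300.00 = $539.00
  5.4% × $539.00 = $29.11
Long-Term Care Levy: 1% × $839.00 = $8.39
Transit Levy: 4.6% × $839.00 = $38.59
Total: $29.11 + $8.39 + $38.59 = $76.09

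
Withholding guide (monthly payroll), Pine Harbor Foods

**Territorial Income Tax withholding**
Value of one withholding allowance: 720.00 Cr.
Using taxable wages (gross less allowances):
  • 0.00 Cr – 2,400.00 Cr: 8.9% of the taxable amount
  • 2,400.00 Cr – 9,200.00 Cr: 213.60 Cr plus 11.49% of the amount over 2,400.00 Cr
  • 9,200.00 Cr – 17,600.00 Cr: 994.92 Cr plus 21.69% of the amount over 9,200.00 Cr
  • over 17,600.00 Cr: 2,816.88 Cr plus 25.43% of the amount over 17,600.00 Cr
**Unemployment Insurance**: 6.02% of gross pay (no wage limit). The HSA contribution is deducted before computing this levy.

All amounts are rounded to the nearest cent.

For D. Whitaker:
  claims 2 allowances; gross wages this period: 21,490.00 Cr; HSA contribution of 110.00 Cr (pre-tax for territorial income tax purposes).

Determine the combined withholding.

4,699.02 Cr

Territorial Income Tax: taxable = 21,490.00 Cr − 110.00 Cr − 2×720.00 Cr = 19,940.00 Cr
  2,816.88 Cr + 25.43% × (19,940.00 Cr − 17,600.00 Cr) = 2,816.88 Cr + 25.43% × 2,340.00 Cr = 3,411.94 Cr
Unemployment Insurance: 6.02% × 21,380.00 Cr = 1,287.08 Cr
Total: 3,411.94 Cr + 1,287.08 Cr = 4,699.02 Cr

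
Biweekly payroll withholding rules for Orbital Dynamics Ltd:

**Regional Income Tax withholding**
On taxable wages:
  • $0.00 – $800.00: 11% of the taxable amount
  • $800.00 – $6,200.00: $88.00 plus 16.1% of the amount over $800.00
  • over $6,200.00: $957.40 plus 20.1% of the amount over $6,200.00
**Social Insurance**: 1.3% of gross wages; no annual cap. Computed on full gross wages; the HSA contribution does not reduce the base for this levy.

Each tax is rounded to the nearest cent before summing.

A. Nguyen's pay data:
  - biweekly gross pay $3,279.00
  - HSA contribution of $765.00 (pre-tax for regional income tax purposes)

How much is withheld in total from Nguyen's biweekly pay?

Regional Income Tax: taxable = $3,279.00 − $765.00 = $2,514.00
  $88.00 + 16.1% × ($2,514.00 − $800.00) = $88.00 + 16.1% × $1,714.00 = $363.95
Social Insurance: 1.3% × $3,279.00 = $42.63
Total: $363.95 + $42.63 = $406.58

$406.58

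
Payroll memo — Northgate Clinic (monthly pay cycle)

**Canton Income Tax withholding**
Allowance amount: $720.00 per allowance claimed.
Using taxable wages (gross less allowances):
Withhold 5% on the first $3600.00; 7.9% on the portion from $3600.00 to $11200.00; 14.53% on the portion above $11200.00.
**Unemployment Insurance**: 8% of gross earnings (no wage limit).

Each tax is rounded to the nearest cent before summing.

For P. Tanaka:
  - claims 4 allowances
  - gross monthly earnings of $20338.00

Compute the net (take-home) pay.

Canton Income Tax: taxable = $20338.00 − 4×$720.00 = $17458.00
  $780.40 + 14.53% × ($17458.00 − $11200.00) = $780.40 + 14.53% × $6258.00 = $1689.69
Unemployment Insurance: 8% × $20338.00 = $1627.04
Total withheld: $1689.69 + $1627.04 = $3316.73
Net pay: $20338.00 − $3316.73 = $17021.27

$17021.27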